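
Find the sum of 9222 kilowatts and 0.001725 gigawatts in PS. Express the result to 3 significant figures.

14900 PS

9222 kW = 12538.4 PS and 0.001725 GW = 2345.35 PS.
12538.4 + 2345.35 ≈ 14900 PS.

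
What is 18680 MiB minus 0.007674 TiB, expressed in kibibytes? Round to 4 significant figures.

18680 MiB = 1.91283e+7 KiB and 0.007674 TiB = 8.23989e+6 KiB.
1.91283e+7 − 8.23989e+6 ≈ 1.089e+7 KiB.

1.089e+7 kibibytes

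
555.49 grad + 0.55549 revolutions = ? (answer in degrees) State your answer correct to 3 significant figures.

700 °

555.49 grad = 499.941 ° and 0.55549 rev = 199.976 °.
499.941 + 199.976 ≈ 700 °.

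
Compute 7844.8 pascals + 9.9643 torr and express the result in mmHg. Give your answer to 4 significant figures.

68.81 mmHg

7844.8 Pa = 58.8408 mmHg and 9.9643 torr = 9.96430 mmHg.
58.8408 + 9.96430 ≈ 68.81 mmHg.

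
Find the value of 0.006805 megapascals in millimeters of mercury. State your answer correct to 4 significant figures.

1 MPa = 7500.62 mmHg.
0.006805 × 7500.62 ≈ 51.04 mmHg.

51.04 millimeters of mercury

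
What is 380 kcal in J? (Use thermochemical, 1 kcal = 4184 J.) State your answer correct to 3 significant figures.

1.59 × 10^6 joules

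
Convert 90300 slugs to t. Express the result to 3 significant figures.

1320 t

1 slug = 0.0145939 t.
So 90300 × 0.0145939 ≈ 1320 t.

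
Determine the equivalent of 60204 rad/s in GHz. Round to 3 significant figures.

1 rad/s = 1.59155e-10 gigahertz.
Thus 60204 × 1.59155e-10 ≈ 9.58e-6 GHz.

9.58e-6 gigahertz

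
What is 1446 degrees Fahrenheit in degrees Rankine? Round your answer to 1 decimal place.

°R = °F + 459.67.
Applying the formula gives 1905.7 °R.

1905.7 degrees Rankine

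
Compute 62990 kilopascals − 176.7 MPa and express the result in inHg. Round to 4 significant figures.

-33580 inches of mercury

62990 kPa = 18600.9 inHg and 176.7 MPa = 52179.5 inHg.
18600.9 − 52179.5 ≈ -33580 inHg.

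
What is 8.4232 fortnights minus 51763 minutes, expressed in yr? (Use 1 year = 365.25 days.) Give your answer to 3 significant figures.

8.4232 fortnight = 0.322861 yr and 51763 min = 0.0984162 yr.
0.322861 − 0.0984162 ≈ 0.224 yr.

0.224 years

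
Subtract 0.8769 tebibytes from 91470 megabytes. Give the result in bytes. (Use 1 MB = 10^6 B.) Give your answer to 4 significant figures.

-8.727e+11 bytes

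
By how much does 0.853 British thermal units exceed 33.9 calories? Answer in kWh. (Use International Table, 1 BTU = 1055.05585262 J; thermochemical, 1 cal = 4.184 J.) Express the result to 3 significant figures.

0.000211 kWh

0.853 BTU = 0.000249990 kWh and 33.9 cal = 3.93993e-5 kWh.
0.000249990 − 3.93993e-5 ≈ 0.000211 kWh.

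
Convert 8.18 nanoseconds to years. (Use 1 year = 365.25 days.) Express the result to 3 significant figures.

2.59e-16 yr

1 ns = 3.16881e-17 yr.
Thus 8.18 × 3.16881e-17 ≈ 2.59e-16 yr.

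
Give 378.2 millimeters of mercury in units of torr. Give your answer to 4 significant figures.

378.2 torr

1 millimeter of mercury = 1.00000 torr.
378.2 × 1.00000 ≈ 378.2 torr.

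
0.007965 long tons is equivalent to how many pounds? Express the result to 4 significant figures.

17.84 pounds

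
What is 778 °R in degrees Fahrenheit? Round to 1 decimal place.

318.3 degrees Fahrenheit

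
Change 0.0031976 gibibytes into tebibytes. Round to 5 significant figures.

3.1227 × 10^-6 TiB

1 GiB = 0.0009765625 tebibytes.
Thus 0.0031976 × 0.0009765625 ≈ 3.1227 × 10^-6 TiB.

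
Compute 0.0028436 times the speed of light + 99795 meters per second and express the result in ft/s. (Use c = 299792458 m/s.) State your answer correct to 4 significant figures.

3.124e+6 feet per second

0.0028436 c = 2.79688e+6 ft/s and 99795 m/s = 327411 ft/s.
2.79688e+6 + 327411 ≈ 3.124e+6 ft/s.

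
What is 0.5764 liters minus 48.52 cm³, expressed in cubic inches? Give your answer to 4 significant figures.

32.21 in³

0.5764 L = 35.1741 in³ and 48.52 cm³ = 2.96087 in³.
35.1741 − 2.96087 ≈ 32.21 in³.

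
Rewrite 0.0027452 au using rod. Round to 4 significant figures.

8.166 × 10^7 rod

1 au = 2.97459 × 10^10 rod.
Thus 0.0027452 × 2.97459 × 10^10 ≈ 8.166 × 10^7 rod.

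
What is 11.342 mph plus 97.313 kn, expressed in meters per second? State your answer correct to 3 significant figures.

55.1 m/s

11.342 mph = 5.07033 m/s and 97.313 kn = 50.0621 m/s.
5.07033 + 50.0621 ≈ 55.1 m/s.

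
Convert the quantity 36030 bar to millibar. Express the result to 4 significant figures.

1 bar = 1000.00 mbar.
Thus 36030 × 1000.00 ≈ 3.603 × 10^7 mbar.

3.603 × 10^7 millibar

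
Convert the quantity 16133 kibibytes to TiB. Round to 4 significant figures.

1.503 × 10^-5 tebibytes

1 KiB = 9.31323 × 10^-10 TiB.
Then 16133 × 9.31323 × 10^-10 ≈ 1.503 × 10^-5 TiB.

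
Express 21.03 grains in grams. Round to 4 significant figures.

1 grain = 0.0647989 g.
Then 21.03 × 0.0647989 ≈ 1.363 g.

1.363 g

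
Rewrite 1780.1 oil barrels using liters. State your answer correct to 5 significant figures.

1 oil barrel = 158.987 liters.
1780.1 × 158.987 ≈ 283010 L.

283010 L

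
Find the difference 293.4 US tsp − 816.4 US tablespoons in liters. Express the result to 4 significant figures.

293.4 US tsp = 1.44615 L and 816.4 US tbsp = 12.0719 L.
1.44615 − 12.0719 ≈ -10.63 L.

-10.63 liters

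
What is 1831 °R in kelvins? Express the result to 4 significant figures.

1017 K

°R = K × 9/5.
Applying the formula gives 1017 K.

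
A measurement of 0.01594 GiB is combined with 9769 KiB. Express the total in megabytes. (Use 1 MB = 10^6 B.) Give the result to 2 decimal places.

27.12 MB

0.01594 GiB = 17.1154 MB and 9769 KiB = 10.0035 MB.
17.1154 + 10.0035 ≈ 27.12 MB.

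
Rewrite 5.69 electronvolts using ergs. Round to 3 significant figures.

1 electronvolt = 1.60218e-12 erg.
So 5.69 × 1.60218e-12 ≈ 9.12e-12 erg.

9.12e-12 ergs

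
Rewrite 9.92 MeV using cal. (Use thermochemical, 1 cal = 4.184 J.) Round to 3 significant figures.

3.80 × 10^-13 cal

1 MeV = 3.82929 × 10^-14 cal.
Thus 9.92 × 3.82929 × 10^-14 ≈ 3.80 × 10^-13 cal.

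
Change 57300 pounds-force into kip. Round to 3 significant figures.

1 pound-force = 0.00100000 kip.
Thus 57300 × 0.00100000 ≈ 57.3 kip.

57.3 kip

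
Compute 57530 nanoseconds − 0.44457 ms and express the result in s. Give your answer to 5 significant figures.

57530 ns = 5.75300 × 10^-5 s and 0.44457 ms = 0.000444570 s.
5.75300 × 10^-5 − 0.000444570 ≈ -0.00038704 s.

-0.00038704 seconds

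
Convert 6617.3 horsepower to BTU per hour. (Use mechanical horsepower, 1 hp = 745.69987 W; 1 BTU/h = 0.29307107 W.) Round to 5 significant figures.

1 horsepower = 2544.43 BTU/h.
Thus 6617.3 × 2544.43 ≈ 1.6837 × 10^7 BTU/h.

1.6837 × 10^7 BTU per hour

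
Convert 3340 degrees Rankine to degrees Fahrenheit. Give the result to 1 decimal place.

°R = °F + 459.67.
Applying the formula gives 2880.3 °F.

2880.3 °F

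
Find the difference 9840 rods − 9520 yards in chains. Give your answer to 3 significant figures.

2030 chains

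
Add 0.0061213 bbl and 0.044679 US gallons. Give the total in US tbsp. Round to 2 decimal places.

77.25 US tablespoons

0.0061213 bbl = 65.8162 US tbsp and 0.044679 US gal = 11.4378 US tbsp.
65.8162 + 11.4378 ≈ 77.25 US tbsp.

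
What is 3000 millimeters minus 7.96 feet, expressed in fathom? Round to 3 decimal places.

3000 mm = 1.64042 fathom and 7.96 ft = 1.32667 fathom.
1.64042 − 1.32667 ≈ 0.314 fathom.

0.314 fathoms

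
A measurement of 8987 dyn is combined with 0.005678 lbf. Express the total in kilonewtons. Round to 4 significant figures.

0.0001151 kilonewtons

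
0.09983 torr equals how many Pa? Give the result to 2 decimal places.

13.31 Pa

1 torr = 133.322 pascals.
So 0.09983 × 133.322 ≈ 13.31 Pa.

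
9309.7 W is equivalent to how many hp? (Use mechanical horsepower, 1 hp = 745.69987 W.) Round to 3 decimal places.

12.485 horsepower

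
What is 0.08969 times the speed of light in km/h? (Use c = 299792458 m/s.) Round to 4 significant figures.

9.680e+7 kilometers per hour

1 c = 1.07925e+9 km/h.
So 0.08969 × 1.07925e+9 ≈ 9.680e+7 km/h.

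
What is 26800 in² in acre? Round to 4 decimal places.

0.0043 acre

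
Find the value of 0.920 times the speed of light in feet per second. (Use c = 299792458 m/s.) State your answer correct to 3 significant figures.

9.05 × 10^8 ft/s

1 speed of light = 9.83571 × 10^8 ft/s.
Then 0.920 × 9.83571 × 10^8 ≈ 9.05 × 10^8 ft/s.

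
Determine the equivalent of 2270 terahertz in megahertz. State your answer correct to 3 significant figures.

2.27e+9 megahertz

1 THz = 1.00000e+6 megahertz.
Thus 2270 × 1.00000e+6 ≈ 2.27e+9 MHz.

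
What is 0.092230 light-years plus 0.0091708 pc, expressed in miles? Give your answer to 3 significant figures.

7.18e+11 miles

0.092230 ly = 5.42186e+11 mi and 0.0091708 pc = 1.75836e+11 mi.
5.42186e+11 + 1.75836e+11 ≈ 7.18e+11 mi.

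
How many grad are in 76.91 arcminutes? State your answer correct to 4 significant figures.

1 arcmin = 0.0185185 gradians.
Then 76.91 × 0.0185185 ≈ 1.424 grad.

1.424 grad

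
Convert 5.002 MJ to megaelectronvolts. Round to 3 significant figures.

1 MJ = 6.24151e+18 MeV.
Thus 5.002 × 6.24151e+18 ≈ 3.12e+19 MeV.

3.12e+19 megaelectronvolts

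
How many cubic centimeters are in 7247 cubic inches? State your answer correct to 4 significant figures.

118800 cm³

1 in³ = 16.3871 cm³.
Then 7247 × 16.3871 ≈ 118800 cm³.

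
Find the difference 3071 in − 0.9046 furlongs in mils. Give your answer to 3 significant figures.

3071 in = 3.07100e+6 mil and 0.9046 furlong = 7.16443e+6 mil.
3.07100e+6 − 7.16443e+6 ≈ -4.09e+6 mil.

-4.09e+6 mils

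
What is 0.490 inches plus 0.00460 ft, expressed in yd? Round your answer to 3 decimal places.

0.015 yards

0.490 in = 0.0136111 yd and 0.00460 ft = 0.00153333 yd.
0.0136111 + 0.00153333 ≈ 0.015 yd.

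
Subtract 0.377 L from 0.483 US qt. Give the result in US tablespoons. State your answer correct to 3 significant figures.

5.42 US tbsp

0.483 US qt = 30.9120 US tbsp and 0.377 L = 25.4958 US tbsp.
30.9120 − 25.4958 ≈ 5.42 US tbsp.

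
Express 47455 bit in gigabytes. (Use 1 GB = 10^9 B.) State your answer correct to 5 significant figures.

5.9319 × 10^-6 gigabytes

1 bit = 1.25000 × 10^-10 GB.
Then 47455 × 1.25000 × 10^-10 ≈ 5.9319 × 10^-6 GB.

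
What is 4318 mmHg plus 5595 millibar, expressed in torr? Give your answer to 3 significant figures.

8510 torr

4318 mmHg = 4318.00 torr and 5595 mbar = 4196.60 torr.
4318.00 + 4196.60 ≈ 8510 torr.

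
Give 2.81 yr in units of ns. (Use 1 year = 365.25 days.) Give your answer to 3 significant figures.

8.87e+16 ns

1 year = 3.15576e+16 ns.
So 2.81 × 3.15576e+16 ≈ 8.87e+16 ns.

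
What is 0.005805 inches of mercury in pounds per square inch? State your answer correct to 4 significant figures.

1 inch of mercury = 0.491154 psi.
Thus 0.005805 × 0.491154 ≈ 0.002851 psi.

0.002851 psi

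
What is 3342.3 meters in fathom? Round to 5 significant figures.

1827.6 fathom

1 m = 0.546807 fathom.
Thus 3342.3 × 0.546807 ≈ 1827.6 fathom.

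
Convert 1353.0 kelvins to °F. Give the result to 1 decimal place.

1975.7 °F

K = (°F + 459.67) × 5/9.
Applying the formula gives 1975.7 °F.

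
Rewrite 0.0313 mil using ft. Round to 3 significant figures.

2.61e-6 feet

1 mil = 8.33333e-5 ft.
Thus 0.0313 × 8.33333e-5 ≈ 2.61e-6 ft.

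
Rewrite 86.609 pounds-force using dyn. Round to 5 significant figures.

3.8526e+7 dyn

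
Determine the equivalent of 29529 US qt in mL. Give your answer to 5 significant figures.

1 US qt = 946.353 mL.
Thus 29529 × 946.353 ≈ 2.7945e+7 mL.

2.7945e+7 milliliters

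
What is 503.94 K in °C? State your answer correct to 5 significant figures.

230.79 °C

K = °C + 273.15.
Applying the formula gives 230.79 °C.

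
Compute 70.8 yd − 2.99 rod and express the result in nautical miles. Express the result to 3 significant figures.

0.0268 nmi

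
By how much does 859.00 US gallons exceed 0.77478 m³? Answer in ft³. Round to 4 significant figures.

859.00 US gal = 114.832 ft³ and 0.77478 m³ = 27.3611 ft³.
114.832 − 27.3611 ≈ 87.47 ft³.

87.47 cubic feet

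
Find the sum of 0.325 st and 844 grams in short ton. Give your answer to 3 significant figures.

0.00321 short ton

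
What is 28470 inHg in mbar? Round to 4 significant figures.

1 inch of mercury = 33.8639 mbar.
So 28470 × 33.8639 ≈ 964100 mbar.

964100 millibar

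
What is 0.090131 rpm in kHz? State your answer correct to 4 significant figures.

1 rpm = 1.66667e-5 kHz.
0.090131 × 1.66667e-5 ≈ 1.502e-6 kHz.

1.502e-6 kHz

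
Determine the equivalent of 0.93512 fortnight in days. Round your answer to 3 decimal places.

13.092 d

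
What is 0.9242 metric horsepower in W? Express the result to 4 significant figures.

1 PS = 735.499 W.
Thus 0.9242 × 735.499 ≈ 679.7 W.

679.7 watts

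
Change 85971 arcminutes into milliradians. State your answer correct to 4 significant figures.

1 arcmin = 0.290888 milliradians.
85971 × 0.290888 ≈ 25010 mrad.

25010 mrad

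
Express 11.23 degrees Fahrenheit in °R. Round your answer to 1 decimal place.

470.9 degrees Rankine

°R = °F + 459.67.
Applying the formula gives 470.9 °R.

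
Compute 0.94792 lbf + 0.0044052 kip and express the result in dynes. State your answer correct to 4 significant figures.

0.94792 lbf = 421656 dyn and 0.0044052 kip = 1.95953 × 10^6 dyn.
421656 + 1.95953 × 10^6 ≈ 2.381 × 10^6 dyn.

2.381 × 10^6 dyn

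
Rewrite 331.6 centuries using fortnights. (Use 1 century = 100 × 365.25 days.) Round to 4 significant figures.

865100 fortnights

1 century = 2608.93 fortnight.
331.6 × 2608.93 ≈ 865100 fortnight.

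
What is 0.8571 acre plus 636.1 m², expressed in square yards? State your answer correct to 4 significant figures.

4909 square yards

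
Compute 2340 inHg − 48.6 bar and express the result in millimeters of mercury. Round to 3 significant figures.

23000 mmHg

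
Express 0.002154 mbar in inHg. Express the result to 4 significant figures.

6.361e-5 inHg

1 millibar = 0.0295300 inHg.
0.002154 × 0.0295300 ≈ 6.361e-5 inHg.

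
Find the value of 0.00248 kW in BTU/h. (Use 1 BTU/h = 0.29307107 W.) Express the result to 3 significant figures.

1 kilowatt = 3412.14 BTU per hour.
0.00248 × 3412.14 ≈ 8.46 BTU/h.

8.46 BTU per hour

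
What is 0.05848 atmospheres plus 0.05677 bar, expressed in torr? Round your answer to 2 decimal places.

0.05848 atm = 44.4448 torr and 0.05677 bar = 42.5810 torr.
44.4448 + 42.5810 ≈ 87.03 torr.

87.03 torr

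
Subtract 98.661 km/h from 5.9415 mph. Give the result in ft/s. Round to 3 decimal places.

-81.200 ft/s

5.9415 mph = 8.71420 ft/s and 98.661 km/h = 89.9142 ft/s.
8.71420 − 89.9142 ≈ -81.200 ft/s.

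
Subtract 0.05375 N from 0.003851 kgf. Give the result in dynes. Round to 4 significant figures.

0.003851 kgf = 3776.54 dyn and 0.05375 N = 5375.00 dyn.
3776.54 − 5375.00 ≈ -1598 dyn.

-1598 dyn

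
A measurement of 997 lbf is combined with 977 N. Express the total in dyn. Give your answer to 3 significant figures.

997 lbf = 4.43488 × 10^8 dyn and 977 N = 9.77000 × 10^7 dyn.
4.43488 × 10^8 + 9.77000 × 10^7 ≈ 5.41 × 10^8 dyn.

5.41 × 10^8 dyn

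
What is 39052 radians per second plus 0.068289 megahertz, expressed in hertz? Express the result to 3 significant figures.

39052 rad/s = 6215.32 Hz and 0.068289 MHz = 68289.0 Hz.
6215.32 + 68289.0 ≈ 74500 Hz.

74500 hertz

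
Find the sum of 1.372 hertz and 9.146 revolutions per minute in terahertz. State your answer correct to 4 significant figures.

1.524 × 10^-12 terahertz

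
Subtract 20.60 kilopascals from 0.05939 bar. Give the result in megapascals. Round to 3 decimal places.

-0.015 megapascals

0.05939 bar = 0.00593900 MPa and 20.60 kPa = 0.0206000 MPa.
0.00593900 − 0.0206000 ≈ -0.015 MPa.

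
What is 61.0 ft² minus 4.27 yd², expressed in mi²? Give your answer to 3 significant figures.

61.0 ft² = 2.18807e-6 mi² and 4.27 yd² = 1.37849e-6 mi².
2.18807e-6 − 1.37849e-6 ≈ 8.10e-7 mi².

8.10e-7 mi²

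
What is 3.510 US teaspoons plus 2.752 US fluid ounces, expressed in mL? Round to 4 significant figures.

3.510 US tsp = 17.3005 mL and 2.752 US fl oz = 81.3864 mL.
17.3005 + 81.3864 ≈ 98.69 mL.

98.69 milliliters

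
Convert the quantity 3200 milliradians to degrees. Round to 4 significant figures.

183.3 °

1 milliradian = 0.0572958 °.
Thus 3200 × 0.0572958 ≈ 183.3 °.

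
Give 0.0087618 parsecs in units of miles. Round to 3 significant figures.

1.68e+11 mi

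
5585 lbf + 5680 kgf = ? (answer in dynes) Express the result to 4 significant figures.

5585 lbf = 2.48433e+9 dyn and 5680 kgf = 5.57018e+9 dyn.
2.48433e+9 + 5.57018e+9 ≈ 8.055e+9 dyn.

8.055e+9 dyn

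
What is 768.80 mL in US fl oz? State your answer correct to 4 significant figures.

26.00 US fl oz

1 milliliter = 0.0338140 US fl oz.
So 768.80 × 0.0338140 ≈ 26.00 US fl oz.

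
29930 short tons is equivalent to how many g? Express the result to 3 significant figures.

2.72 × 10^10 g

1 short ton = 907185 g.
So 29930 × 907185 ≈ 2.72 × 10^10 g.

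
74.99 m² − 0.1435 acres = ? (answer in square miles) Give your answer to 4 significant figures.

-0.0001953 mi²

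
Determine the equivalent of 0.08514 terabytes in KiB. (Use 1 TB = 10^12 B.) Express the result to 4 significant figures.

1 TB = 9.765625 × 10^8 KiB.
So 0.08514 × 9.765625 × 10^8 ≈ 8.314 × 10^7 KiB.

8.314 × 10^7 kibibytes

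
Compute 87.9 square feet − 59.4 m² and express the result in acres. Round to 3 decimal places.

87.9 ft² = 0.00201791 acre and 59.4 m² = 0.0146781 acre.
0.00201791 − 0.0146781 ≈ -0.013 acre.

-0.013 acres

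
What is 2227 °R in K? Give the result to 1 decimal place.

°R = K × 9/5.
Applying the formula gives 1237.2 K.

1237.2 K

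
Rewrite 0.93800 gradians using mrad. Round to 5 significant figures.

14.734 mrad

1 grad = 15.7080 mrad.
Thus 0.93800 × 15.7080 ≈ 14.734 mrad.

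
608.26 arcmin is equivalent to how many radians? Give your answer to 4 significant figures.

1 arcminute = 0.000290888 radians.
608.26 × 0.000290888 ≈ 0.1769 rad.

0.1769 rad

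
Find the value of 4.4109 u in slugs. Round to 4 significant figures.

5.019e-28 slugs

1 u = 1.13783e-28 slug.
Thus 4.4109 × 1.13783e-28 ≈ 5.019e-28 slug.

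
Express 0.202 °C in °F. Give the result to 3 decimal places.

32.364 °F

°F = °C × 9/5 + 32.
Applying the formula gives 32.364 °F.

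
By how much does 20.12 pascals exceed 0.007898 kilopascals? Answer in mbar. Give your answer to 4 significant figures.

0.1222 millibar

20.12 Pa = 0.201200 mbar and 0.007898 kPa = 0.0789800 mbar.
0.201200 − 0.0789800 ≈ 0.1222 mbar.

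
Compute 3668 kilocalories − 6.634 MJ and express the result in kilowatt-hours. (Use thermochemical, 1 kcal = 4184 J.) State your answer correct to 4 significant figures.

3668 kcal = 4.26303 kWh and 6.634 MJ = 1.84278 kWh.
4.26303 − 1.84278 ≈ 2.420 kWh.

2.420 kilowatt-hours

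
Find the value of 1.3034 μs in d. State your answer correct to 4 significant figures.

1 microsecond = 1.15741e-11 d.
Then 1.3034 × 1.15741e-11 ≈ 1.509e-11 d.

1.509e-11 d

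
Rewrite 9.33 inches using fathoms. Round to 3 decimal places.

1 inch = 0.0138889 fathom.
So 9.33 × 0.0138889 ≈ 0.130 fathom.

0.130 fathoms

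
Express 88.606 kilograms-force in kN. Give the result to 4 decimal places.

1 kilogram-force = 0.00980665 kilonewtons.
Then 88.606 × 0.00980665 ≈ 0.8689 kN.

0.8689 kN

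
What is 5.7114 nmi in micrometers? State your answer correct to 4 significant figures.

1.058 × 10^10 μm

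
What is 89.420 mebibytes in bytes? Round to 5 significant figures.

1 mebibyte = 1.04858e+6 B.
89.420 × 1.04858e+6 ≈ 9.3764e+7 B.

9.3764e+7 B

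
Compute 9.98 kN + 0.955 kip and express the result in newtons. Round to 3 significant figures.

14200 N

9.98 kN = 9980.00 N and 0.955 kip = 4248.05 N.
9980.00 + 4248.05 ≈ 14200 N.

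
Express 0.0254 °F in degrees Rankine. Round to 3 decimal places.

459.695 °R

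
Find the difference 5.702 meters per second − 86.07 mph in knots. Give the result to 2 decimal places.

5.702 m/s = 11.0838 kn and 86.07 mph = 74.7928 kn.
11.0838 − 74.7928 ≈ -63.71 kn.

-63.71 kn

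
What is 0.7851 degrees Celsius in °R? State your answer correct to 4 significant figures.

°R = (°C + 273.15) × 9/5.
Applying the formula gives 493.1 °R.

493.1 °R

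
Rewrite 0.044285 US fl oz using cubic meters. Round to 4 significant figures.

1.310 × 10^-6 cubic meters

1 US fluid ounce = 2.95735 × 10^-5 m³.
Then 0.044285 × 2.95735 × 10^-5 ≈ 1.310 × 10^-6 m³.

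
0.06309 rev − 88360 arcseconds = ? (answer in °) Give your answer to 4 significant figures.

-1.832 degrees

0.06309 rev = 22.7124 ° and 88360 arcsec = 24.5444 °.
22.7124 − 24.5444 ≈ -1.832 °.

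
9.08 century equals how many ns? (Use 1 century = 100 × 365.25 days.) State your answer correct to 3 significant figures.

2.87e+19 ns

1 century = 3.15576e+18 nanoseconds.
9.08 × 3.15576e+18 ≈ 2.87e+19 ns.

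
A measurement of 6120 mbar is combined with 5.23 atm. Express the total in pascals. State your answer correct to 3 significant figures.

6120 mbar = 612000 Pa and 5.23 atm = 529930 Pa.
612000 + 529930 ≈ 1.14 × 10^6 Pa.

1.14 × 10^6 Pa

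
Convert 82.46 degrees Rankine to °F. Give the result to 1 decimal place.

-377.2 °F

°R = °F + 459.67.
Applying the formula gives -377.2 °F.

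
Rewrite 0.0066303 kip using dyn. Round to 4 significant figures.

2.949 × 10^6 dyn

1 kip = 4.44822 × 10^8 dyn.
Then 0.0066303 × 4.44822 × 10^8 ≈ 2.949 × 10^6 dyn.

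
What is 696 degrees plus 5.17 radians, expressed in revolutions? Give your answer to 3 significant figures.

2.76 revolutions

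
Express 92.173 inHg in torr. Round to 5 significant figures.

1 inch of mercury = 25.4000 torr.
92.173 × 25.4000 ≈ 2341.2 torr.

2341.2 torr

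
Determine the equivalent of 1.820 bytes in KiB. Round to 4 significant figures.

0.001777 KiB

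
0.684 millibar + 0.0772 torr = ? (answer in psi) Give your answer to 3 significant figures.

0.684 mbar = 0.00992058 psi and 0.0772 torr = 0.00149280 psi.
0.00992058 + 0.00149280 ≈ 0.0114 psi.

0.0114 psi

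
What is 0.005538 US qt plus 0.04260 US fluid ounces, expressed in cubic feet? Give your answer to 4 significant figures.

0.005538 US qt = 0.000185081 ft³ and 0.04260 US fl oz = 4.44906 × 10^-5 ft³.
0.000185081 + 4.44906 × 10^-5 ≈ 0.0002296 ft³.

0.0002296 ft³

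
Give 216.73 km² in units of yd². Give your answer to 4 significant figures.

2.592 × 10^8 square yards

1 km² = 1.19599 × 10^6 yd².
So 216.73 × 1.19599 × 10^6 ≈ 2.592 × 10^8 yd².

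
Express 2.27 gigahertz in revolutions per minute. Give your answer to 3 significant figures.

1.36 × 10^11 rpm

1 GHz = 6.00000 × 10^10 revolutions per minute.
Then 2.27 × 6.00000 × 10^10 ≈ 1.36 × 10^11 rpm.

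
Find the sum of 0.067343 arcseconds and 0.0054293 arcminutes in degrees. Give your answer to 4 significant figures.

0.0001092 °

0.067343 arcsec = 1.87064e-5 ° and 0.0054293 arcmin = 9.04883e-5 °.
1.87064e-5 + 9.04883e-5 ≈ 0.0001092 °.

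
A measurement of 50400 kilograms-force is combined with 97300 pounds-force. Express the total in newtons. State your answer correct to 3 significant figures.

927000 N

50400 kgf = 494255 N and 97300 lbf = 432812 N.
494255 + 432812 ≈ 927000 N.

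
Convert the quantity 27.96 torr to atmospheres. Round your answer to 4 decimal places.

1 torr = 0.00131579 atm.
27.96 × 0.00131579 ≈ 0.0368 atm.

0.0368 atm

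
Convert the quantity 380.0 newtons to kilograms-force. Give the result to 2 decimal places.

1 N = 0.101972 kgf.
380.0 × 0.101972 ≈ 38.75 kgf.

38.75 kgf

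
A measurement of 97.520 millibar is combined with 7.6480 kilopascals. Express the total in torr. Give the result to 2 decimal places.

97.520 mbar = 73.1460 torr and 7.6480 kPa = 57.3647 torr.
73.1460 + 57.3647 ≈ 130.51 torr.

130.51 torr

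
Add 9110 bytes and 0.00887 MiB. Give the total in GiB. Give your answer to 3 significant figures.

1.71e-5 gibibytes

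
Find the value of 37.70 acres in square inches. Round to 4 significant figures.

2.365e+8 square inches

1 acre = 6.27264e+6 square inches.
Thus 37.70 × 6.27264e+6 ≈ 2.365e+8 in².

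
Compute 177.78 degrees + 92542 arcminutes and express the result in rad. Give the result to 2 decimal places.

177.78 ° = 3.10285 rad and 92542 arcmin = 26.9194 rad.
3.10285 + 26.9194 ≈ 30.02 rad.

30.02 radians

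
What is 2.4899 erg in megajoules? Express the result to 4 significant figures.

2.490 × 10^-13 megajoules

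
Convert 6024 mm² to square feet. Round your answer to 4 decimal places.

1 mm² = 1.07639e-5 ft².
Then 6024 × 1.07639e-5 ≈ 0.0648 ft².

0.0648 ft²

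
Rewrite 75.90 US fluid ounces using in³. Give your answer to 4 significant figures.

137.0 cubic inches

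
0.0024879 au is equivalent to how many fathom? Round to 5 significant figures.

1 au = 8.18011 × 10^10 fathoms.
Then 0.0024879 × 8.18011 × 10^10 ≈ 2.0351 × 10^8 fathom.

2.0351 × 10^8 fathom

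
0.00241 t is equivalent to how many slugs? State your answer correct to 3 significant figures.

0.165 slug

1 metric ton = 68.5218 slugs.
Thus 0.00241 × 68.5218 ≈ 0.165 slug.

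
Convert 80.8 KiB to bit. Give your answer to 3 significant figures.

1 kibibyte = 8192.00 bit.
Thus 80.8 × 8192.00 ≈ 662000 bit.

662000 bit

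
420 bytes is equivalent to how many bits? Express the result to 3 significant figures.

1 B = 8.00000 bit.
Thus 420 × 8.00000 ≈ 3360 bit.

3360 bits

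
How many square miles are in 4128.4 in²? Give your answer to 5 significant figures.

1.0284e-6 square miles

1 square inch = 2.49098e-10 mi².
Then 4128.4 × 2.49098e-10 ≈ 1.0284e-6 mi².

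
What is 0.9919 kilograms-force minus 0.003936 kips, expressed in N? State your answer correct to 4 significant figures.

0.9919 kgf = 9.72722 N and 0.003936 kip = 17.5082 N.
9.72722 − 17.5082 ≈ -7.781 N.

-7.781 N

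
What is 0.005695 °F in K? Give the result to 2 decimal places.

255.38 kelvins

K = (°F + 459.67) × 5/9.
Applying the formula gives 255.38 K.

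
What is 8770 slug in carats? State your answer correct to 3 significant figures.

1 slug = 72969.5 ct.
Then 8770 × 72969.5 ≈ 6.40 × 10^8 ct.

6.40 × 10^8 ct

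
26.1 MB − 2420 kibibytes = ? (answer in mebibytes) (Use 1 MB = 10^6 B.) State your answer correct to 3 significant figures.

22.5 mebibytes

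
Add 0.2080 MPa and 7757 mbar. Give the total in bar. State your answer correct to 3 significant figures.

9.84 bar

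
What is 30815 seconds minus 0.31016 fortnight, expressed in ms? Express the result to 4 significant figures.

-3.444e+8 ms

30815 s = 3.08150e+7 ms and 0.31016 fortnight = 3.75170e+8 ms.
3.08150e+7 − 3.75170e+8 ≈ -3.444e+8 ms.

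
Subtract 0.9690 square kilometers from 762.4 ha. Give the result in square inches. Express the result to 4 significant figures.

1.032 × 10^10 in²

762.4 ha = 1.18172 × 10^10 in² and 0.9690 km² = 1.50195 × 10^9 in².
1.18172 × 10^10 − 1.50195 × 10^9 ≈ 1.032 × 10^10 in².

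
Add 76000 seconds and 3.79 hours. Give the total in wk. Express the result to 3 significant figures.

76000 s = 0.125661 wk and 3.79 h = 0.0225595 wk.
0.125661 + 0.0225595 ≈ 0.148 wk.

0.148 weeks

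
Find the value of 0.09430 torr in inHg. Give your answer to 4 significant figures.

1 torr = 0.0393701 inches of mercury.
0.09430 × 0.0393701 ≈ 0.003713 inHg.

0.003713 inHg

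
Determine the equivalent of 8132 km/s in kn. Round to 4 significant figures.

1 km/s = 1943.84 kn.
Then 8132 × 1943.84 ≈ 1.581e+7 kn.

1.581e+7 kn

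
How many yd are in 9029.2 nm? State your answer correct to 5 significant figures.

9.8745 × 10^-6 yd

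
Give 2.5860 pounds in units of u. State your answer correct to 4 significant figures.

1 lb = 2.73160 × 10^26 atomic mass units.
Then 2.5860 × 2.73160 × 10^26 ≈ 7.064 × 10^26 u.

7.064 × 10^26 u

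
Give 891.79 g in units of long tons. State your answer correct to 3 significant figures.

1 gram = 9.84207 × 10^-7 long ton.
Then 891.79 × 9.84207 × 10^-7 ≈ 0.000878 long ton.

0.000878 long tons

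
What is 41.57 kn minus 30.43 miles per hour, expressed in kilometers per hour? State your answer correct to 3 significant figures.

28.0 km/h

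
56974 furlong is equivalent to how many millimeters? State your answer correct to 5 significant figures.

1.1461e+10 millimeters

1 furlong = 201168 mm.
Then 56974 × 201168 ≈ 1.1461e+10 mm.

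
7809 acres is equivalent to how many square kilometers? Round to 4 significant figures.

1 acre = 0.00404686 km².
Thus 7809 × 0.00404686 ≈ 31.60 km².

31.60 square kilometers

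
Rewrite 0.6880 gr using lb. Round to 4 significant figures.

1 grain = 0.000142857 lb.
Then 0.6880 × 0.000142857 ≈ 9.829 × 10^-5 lb.

9.829 × 10^-5 pounds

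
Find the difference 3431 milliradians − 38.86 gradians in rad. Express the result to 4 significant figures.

3431 mrad = 3.43100 rad and 38.86 grad = 0.610411 rad.
3.43100 − 0.610411 ≈ 2.821 rad.

2.821 rad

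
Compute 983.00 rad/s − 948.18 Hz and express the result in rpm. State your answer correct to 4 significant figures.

983.00 rad/s = 9386.96 rpm and 948.18 Hz = 56890.8 rpm.
9386.96 − 56890.8 ≈ -47500 rpm.

-47500 rpm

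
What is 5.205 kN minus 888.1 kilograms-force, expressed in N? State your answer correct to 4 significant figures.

5.205 kN = 5205.00 N and 888.1 kgf = 8709.29 N.
5205.00 − 8709.29 ≈ -3504 N.

-3504 newtons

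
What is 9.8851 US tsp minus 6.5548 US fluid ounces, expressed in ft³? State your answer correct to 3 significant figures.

-0.00513 cubic feet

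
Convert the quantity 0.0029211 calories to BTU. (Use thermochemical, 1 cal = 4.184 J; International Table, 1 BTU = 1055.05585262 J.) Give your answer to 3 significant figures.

1 cal = 0.00396567 British thermal units.
Thus 0.0029211 × 0.00396567 ≈ 1.16e-5 BTU.

1.16e-5 British thermal units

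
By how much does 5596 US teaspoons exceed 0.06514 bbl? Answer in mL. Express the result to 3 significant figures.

5596 US tsp = 27582.2 mL and 0.06514 bbl = 10356.4 mL.
27582.2 − 10356.4 ≈ 17200 mL.

17200 milliliters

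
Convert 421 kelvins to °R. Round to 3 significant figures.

758 degrees Rankine

°R = K × 9/5.
Applying the formula gives 758 °R.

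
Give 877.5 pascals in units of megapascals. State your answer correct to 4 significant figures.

1 Pa = 1.00000 × 10^-6 MPa.
877.5 × 1.00000 × 10^-6 ≈ 0.0008775 MPa.

0.0008775 MPa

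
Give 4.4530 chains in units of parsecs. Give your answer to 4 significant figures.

2.903e-15 pc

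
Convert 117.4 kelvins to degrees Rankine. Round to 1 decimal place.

°R = K × 9/5.
Applying the formula gives 211.3 °R.

211.3 degrees Rankine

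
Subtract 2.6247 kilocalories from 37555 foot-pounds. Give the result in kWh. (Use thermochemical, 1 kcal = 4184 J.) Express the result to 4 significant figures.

0.01109 kWh

37555 ft·lbf = 0.0141438 kWh and 2.6247 kcal = 0.00305048 kWh.
0.0141438 − 0.00305048 ≈ 0.01109 kWh.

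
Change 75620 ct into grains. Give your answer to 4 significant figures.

233400 grains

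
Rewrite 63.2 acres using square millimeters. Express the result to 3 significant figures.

1 acre = 4.04686 × 10^9 mm².
So 63.2 × 4.04686 × 10^9 ≈ 2.56 × 10^11 mm².

2.56 × 10^11 square millimeters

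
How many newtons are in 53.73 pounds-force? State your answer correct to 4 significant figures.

1 lbf = 4.44822 N.
So 53.73 × 4.44822 ≈ 239.0 N.

239.0 N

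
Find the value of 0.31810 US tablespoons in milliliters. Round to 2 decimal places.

4.70 milliliters

1 US tbsp = 14.7868 mL.
So 0.31810 × 14.7868 ≈ 4.70 mL.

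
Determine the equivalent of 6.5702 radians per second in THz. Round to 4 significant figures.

1 rad/s = 1.59155e-13 terahertz.
Then 6.5702 × 1.59155e-13 ≈ 1.046e-12 THz.

1.046e-12 terahertz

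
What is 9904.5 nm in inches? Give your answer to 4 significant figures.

1 nanometer = 3.93701e-8 in.
Then 9904.5 × 3.93701e-8 ≈ 0.0003899 in.

0.0003899 inches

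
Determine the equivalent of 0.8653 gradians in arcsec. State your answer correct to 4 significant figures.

2804 arcsec

1 grad = 3240.00 arcsec.
Thus 0.8653 × 3240.00 ≈ 2804 arcsec.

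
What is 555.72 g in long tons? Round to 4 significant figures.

1 g = 9.84207e-7 long tons.
Thus 555.72 × 9.84207e-7 ≈ 0.0005469 long ton.

0.0005469 long tons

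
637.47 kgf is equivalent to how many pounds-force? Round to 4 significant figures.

1405 pounds-force

1 kgf = 2.20462 lbf.
Thus 637.47 × 2.20462 ≈ 1405 lbf.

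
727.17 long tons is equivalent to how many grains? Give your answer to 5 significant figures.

1.1402 × 10^10 gr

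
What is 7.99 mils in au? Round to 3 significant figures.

1.36 × 10^-15 astronomical units

1 mil = 1.69789 × 10^-16 astronomical units.
So 7.99 × 1.69789 × 10^-16 ≈ 1.36 × 10^-15 au.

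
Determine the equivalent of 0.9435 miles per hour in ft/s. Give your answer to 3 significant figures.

1.38 ft/s

1 mile per hour = 1.46667 feet per second.
Then 0.9435 × 1.46667 ≈ 1.38 ft/s.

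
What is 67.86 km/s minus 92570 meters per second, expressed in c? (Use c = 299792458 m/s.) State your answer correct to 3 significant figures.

-8.24 × 10^-5 c

67.86 km/s = 0.000226357 c and 92570 m/s = 0.000308780 c.
0.000226357 − 0.000308780 ≈ -8.24 × 10^-5 c.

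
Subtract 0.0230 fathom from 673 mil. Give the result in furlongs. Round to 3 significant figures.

-0.000124 furlong

673 mil = 8.49747 × 10^-5 furlong and 0.0230 fathom = 0.000209091 furlong.
8.49747 × 10^-5 − 0.000209091 ≈ -0.000124 furlong.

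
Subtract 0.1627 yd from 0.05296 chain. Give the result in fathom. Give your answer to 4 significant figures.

0.5012 fathom

0.05296 chain = 0.582560 fathom and 0.1627 yd = 0.0813500 fathom.
0.582560 − 0.0813500 ≈ 0.5012 fathom.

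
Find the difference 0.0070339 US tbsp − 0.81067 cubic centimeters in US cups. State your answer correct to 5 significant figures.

0.0070339 US tbsp = 0.000439619 US cup and 0.81067 cm³ = 0.00342650 US cup.
0.000439619 − 0.00342650 ≈ -0.0029869 US cup.

-0.0029869 US cup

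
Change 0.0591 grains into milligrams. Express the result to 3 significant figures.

3.83 milligrams

1 gr = 64.7989 mg.
Thus 0.0591 × 64.7989 ≈ 3.83 mg.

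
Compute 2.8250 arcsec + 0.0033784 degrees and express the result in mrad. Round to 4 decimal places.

0.0727 milliradians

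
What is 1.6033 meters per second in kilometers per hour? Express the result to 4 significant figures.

5.772 kilometers per hour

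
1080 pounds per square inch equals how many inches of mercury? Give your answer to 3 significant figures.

2200 inHg

1 psi = 2.03602 inches of mercury.
Thus 1080 × 2.03602 ≈ 2200 inHg.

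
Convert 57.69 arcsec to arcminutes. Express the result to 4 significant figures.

0.9615 arcminutes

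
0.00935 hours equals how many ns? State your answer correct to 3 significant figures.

3.37e+10 nanoseconds

1 h = 3.60000e+12 ns.
0.00935 × 3.60000e+12 ≈ 3.37e+10 ns.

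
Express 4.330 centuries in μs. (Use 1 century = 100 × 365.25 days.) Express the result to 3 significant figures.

1.37 × 10^16 microseconds

1 century = 3.15576 × 10^15 μs.
So 4.330 × 3.15576 × 10^15 ≈ 1.37 × 10^16 μs.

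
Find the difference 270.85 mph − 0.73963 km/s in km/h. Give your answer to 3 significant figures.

-2230 kilometers per hour

270.85 mph = 435.891 km/h and 0.73963 km/s = 2662.67 km/h.
435.891 − 2662.67 ≈ -2230 km/h.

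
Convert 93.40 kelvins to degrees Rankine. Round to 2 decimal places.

°R = K × 9/5.
Applying the formula gives 168.12 °R.

168.12 °R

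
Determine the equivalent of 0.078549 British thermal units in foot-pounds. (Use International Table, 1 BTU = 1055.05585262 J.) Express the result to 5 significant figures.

61.124 ft·lbf

1 British thermal unit = 778.169 ft·lbf.
So 0.078549 × 778.169 ≈ 61.124 ft·lbf.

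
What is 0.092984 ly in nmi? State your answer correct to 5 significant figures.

4.7500 × 10^11 nmi

1 ly = 5.10839 × 10^12 nmi.
So 0.092984 × 5.10839 × 10^12 ≈ 4.7500 × 10^11 nmi.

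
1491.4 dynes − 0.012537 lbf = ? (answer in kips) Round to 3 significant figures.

1491.4 dyn = 3.35280e-6 kip and 0.012537 lbf = 1.25370e-5 kip.
3.35280e-6 − 1.25370e-5 ≈ -9.18e-6 kip.

-9.18e-6 kip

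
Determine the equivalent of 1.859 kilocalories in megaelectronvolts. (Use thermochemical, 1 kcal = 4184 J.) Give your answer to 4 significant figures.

1 kcal = 2.61145 × 10^16 megaelectronvolts.
Then 1.859 × 2.61145 × 10^16 ≈ 4.855 × 10^16 MeV.

4.855 × 10^16 MeV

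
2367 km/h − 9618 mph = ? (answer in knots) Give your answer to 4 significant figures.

2367 km/h = 1278.08 kn and 9618 mph = 8357.81 kn.
1278.08 − 8357.81 ≈ -7080 kn.

-7080 knots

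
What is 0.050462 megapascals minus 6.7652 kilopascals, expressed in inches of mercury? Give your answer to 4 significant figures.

0.050462 MPa = 14.9014 inHg and 6.7652 kPa = 1.99776 inHg.
14.9014 − 1.99776 ≈ 12.90 inHg.

12.90 inHg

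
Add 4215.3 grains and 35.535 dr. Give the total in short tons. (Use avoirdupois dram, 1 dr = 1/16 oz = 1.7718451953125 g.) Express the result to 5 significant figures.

0.00037050 short ton

4215.3 gr = 0.000301093 short ton and 35.535 dr = 6.94043 × 10^-5 short ton.
0.000301093 + 6.94043 × 10^-5 ≈ 0.00037050 short ton.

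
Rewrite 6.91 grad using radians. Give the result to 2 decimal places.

0.11 radians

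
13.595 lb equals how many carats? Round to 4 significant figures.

30830 ct

1 pound = 2267.96 carats.
13.595 × 2267.96 ≈ 30830 ct.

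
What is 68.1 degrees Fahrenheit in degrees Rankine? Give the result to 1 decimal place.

°R = °F + 459.67.
Applying the formula gives 527.8 °R.

527.8 degrees Rankine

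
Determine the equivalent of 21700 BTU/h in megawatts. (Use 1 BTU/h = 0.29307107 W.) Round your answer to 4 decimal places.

0.0064 MW

1 BTU/h = 2.93071e-7 megawatts.
Then 21700 × 2.93071e-7 ≈ 0.0064 MW.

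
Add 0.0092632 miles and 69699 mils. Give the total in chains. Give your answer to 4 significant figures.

0.0092632 mi = 0.741056 chain and 69699 mil = 0.0880038 chain.
0.741056 + 0.0880038 ≈ 0.8291 chain.

0.8291 chains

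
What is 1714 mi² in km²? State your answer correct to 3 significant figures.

4440 km²

1 mi² = 2.58999 square kilometers.
1714 × 2.58999 ≈ 4440 km².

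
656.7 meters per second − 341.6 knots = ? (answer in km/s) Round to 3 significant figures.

0.481 km/s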